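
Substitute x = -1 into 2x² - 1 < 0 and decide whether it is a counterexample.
Substitute x = -1 into the relation:
x = -1: LHS = 2·(-1)² - 1 = 1; 1 < 0 — FAILS

Since the claim fails at x = -1, this value is a counterexample.

Answer: Yes, x = -1 is a counterexample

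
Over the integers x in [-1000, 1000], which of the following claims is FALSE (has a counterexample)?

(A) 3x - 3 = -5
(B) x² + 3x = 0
(A) x = 0: LHS = 3·0 - 3 = -3; -3 = -5 — FAILS
(B) x = 1: LHS = 1² + 3·1 = 4; 4 = 0 — FAILS

Answer: Both A and B are false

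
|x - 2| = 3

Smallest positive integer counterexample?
Testing positive integers:
x = 1: LHS = |1 - 2| = |-1| = 1; 1 = 3 — FAILS  ← smallest positive counterexample

Answer: x = 1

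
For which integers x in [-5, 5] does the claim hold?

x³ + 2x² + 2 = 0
Track d = LHS − RHS over the integers in [-5, 5]. Equality would need d = 0, but d changes sign only between consecutive integers, jumping over 0:
x = -3: LHS = (-3)³ + 2·(-3)² + 2 = -7; -7 = 0 — FAILS  (d = -7)
x = -2: LHS = (-2)³ + 2·(-2)² + 2 = 2; 2 = 0 — FAILS  (d = 2)
Away from these crossings d keeps a constant sign, and checking every integer in [-5, 5] confirms d ≠ 0 throughout. Hence the two sides are never equal, so the claimed relation (=) fails for every integer in [-5, 5].

Answer: None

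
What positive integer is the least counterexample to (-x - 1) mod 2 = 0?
Testing positive integers:
x = 1: LHS = (-1 - 1) mod 2 = (-2) mod 2 = 0; 0 = 0 — holds
x = 2: LHS = (-2 - 1) mod 2 = (-3) mod 2 = 1; 1 = 0 — FAILS  ← smallest positive counterexample

Answer: x = 2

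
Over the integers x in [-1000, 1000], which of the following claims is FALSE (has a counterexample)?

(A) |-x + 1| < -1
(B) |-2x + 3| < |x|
(A) x = 0: LHS = |-0 + 1| = |1| = 1; 1 < -1 — FAILS
(B) x = 0: LHS = |-2·0 + 3| = |3| = 3, RHS = |0| = 0; 3 < 0 — FAILS

Answer: Both A and B are false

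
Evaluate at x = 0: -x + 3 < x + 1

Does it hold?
x = 0: LHS = -0 + 3 = 3, RHS = 0 + 1 = 1; 3 < 1 — FAILS

The relation fails at x = 0, so x = 0 is a counterexample.

Answer: No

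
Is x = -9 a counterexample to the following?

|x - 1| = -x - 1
Substitute x = -9 into the relation:
x = -9: LHS = |(-9) - 1| = |-10| = 10, RHS = -(-9) - 1 = 8; 10 = 8 — FAILS

Since the claim fails at x = -9, this value is a counterexample.

Answer: Yes, x = -9 is a counterexample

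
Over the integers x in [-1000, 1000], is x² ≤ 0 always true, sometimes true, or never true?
Holds at x = 0: LHS = 0² = 0; 0 ≤ 0 — holds
Fails at x = 1: LHS = 1² = 1; 1 ≤ 0 — FAILS
It is satisfied by some integers in the range but not all.

Answer: Sometimes true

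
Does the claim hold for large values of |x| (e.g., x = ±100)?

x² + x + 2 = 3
x = 100: LHS = 100² + 100 + 2 = 10102; 10102 = 3 — FAILS
x = -100: LHS = (-100)² + (-100) + 2 = 9902; 9902 = 3 — FAILS

Answer: No, fails for both x = 100 and x = -100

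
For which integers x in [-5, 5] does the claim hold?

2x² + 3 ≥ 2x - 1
Over all integers in [-5, 5], LHS − RHS is smallest at x = 0, where it equals 4:
x = 0: LHS = 2·0² + 3 = 3, RHS = 2·0 - 1 = -1; 3 ≥ -1 — holds
At the ends of the range:
x = -5: LHS = 2·(-5)² + 3 = 53, RHS = 2·(-5) - 1 = -11; 53 ≥ -11 — holds
x = 5: LHS = 2·5² + 3 = 53, RHS = 2·5 - 1 = 9; 53 ≥ 9 — holds
Hence LHS − RHS is never negative, i.e. LHS ≥ RHS throughout, so the relation holds for every integer in [-5, 5].

Answer: All integers in [-5, 5]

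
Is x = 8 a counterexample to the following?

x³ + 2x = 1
Substitute x = 8 into the relation:
x = 8: LHS = 8³ + 2·8 = 528; 528 = 1 — FAILS

Since the claim fails at x = 8, this value is a counterexample.

Answer: Yes, x = 8 is a counterexample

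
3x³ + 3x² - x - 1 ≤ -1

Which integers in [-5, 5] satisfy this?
Holds for: {-5, -4, -3, -2, 0}
Fails for: {-1, 1, 2, 3, 4, 5}

Answer: {-5, -4, -3, -2, 0}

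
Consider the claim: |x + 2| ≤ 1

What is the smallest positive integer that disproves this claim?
Testing positive integers:
x = 1: LHS = |1 + 2| = |3| = 3; 3 ≤ 1 — FAILS  ← smallest positive counterexample

Answer: x = 1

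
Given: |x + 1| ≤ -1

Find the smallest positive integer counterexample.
Testing positive integers:
x = 1: LHS = |1 + 1| = |2| = 2; 2 ≤ -1 — FAILS  ← smallest positive counterexample

Answer: x = 1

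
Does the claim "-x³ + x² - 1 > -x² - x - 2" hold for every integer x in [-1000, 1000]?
The claim fails at x = 3:
x = 3: LHS = -3³ + 3² - 1 = -19, RHS = -3² - 3 - 2 = -14; -19 > -14 — FAILS

Because a single integer refutes it, the statement is false.

Answer: False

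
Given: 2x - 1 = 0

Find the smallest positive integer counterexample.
Testing positive integers:
x = 1: LHS = 2·1 - 1 = 1; 1 = 0 — FAILS  ← smallest positive counterexample

Answer: x = 1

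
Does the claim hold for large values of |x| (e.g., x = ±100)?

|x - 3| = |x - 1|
x = 100: LHS = |100 - 3| = |97| = 97, RHS = |100 - 1| = |99| = 99; 97 = 99 — FAILS
x = -100: LHS = |(-100) - 3| = |-103| = 103, RHS = |(-100) - 1| = |-101| = 101; 103 = 101 — FAILS

Answer: No, fails for both x = 100 and x = -100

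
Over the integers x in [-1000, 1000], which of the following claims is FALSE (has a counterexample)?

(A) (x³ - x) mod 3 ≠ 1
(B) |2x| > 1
(A) For a polynomial with integer coefficients, its value mod 3 depends only on x mod 3, so it suffices to check one representative of each residue class, x = 0, 1, 2:
x = 0: LHS = (0³ - 0) mod 3 = 0 mod 3 = 0; 0 ≠ 1 — holds
x = 1: LHS = (1³ - 1) mod 3 = 0 mod 3 = 0; 0 ≠ 1 — holds
x = 2: LHS = (2³ - 2) mod 3 = 6 mod 3 = 0; 0 ≠ 1 — holds
The relation holds in every residue class, so the relation holds for every integer in [-1000, 1000].

(B) x = 0: LHS = |2·0| = |0| = 0; 0 > 1 — FAILS

Only (B) has a counterexample.

Answer: B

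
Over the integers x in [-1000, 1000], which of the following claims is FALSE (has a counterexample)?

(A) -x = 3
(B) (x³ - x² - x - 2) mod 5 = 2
(A) x = 0: LHS = -0 = 0; 0 = 3 — FAILS
(B) x = 0: LHS = (0³ - 0² - 0 - 2) mod 5 = (-2) mod 5 = 3; 3 = 2 — FAILS

Answer: Both A and B are false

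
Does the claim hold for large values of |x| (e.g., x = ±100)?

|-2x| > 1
x = 100: LHS = |-2·100| = |-200| = 200; 200 > 1 — holds
x = -100: LHS = |-2·(-100)| = |200| = 200; 200 > 1 — holds

Answer: Yes, holds for both x = 100 and x = -100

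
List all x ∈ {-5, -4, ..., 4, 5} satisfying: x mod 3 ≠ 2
Holds for: {-5, -3, -2, 0, 1, 3, 4}
Fails for: {-4, -1, 2, 5}

Answer: {-5, -3, -2, 0, 1, 3, 4}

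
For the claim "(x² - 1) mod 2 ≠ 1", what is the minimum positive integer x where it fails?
Testing positive integers:
x = 1: LHS = (1² - 1) mod 2 = 0 mod 2 = 0; 0 ≠ 1 — holds
x = 2: LHS = (2² - 1) mod 2 = 3 mod 2 = 1; 1 ≠ 1 — FAILS  ← smallest positive counterexample

Answer: x = 2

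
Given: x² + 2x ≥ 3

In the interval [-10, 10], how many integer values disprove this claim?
Counterexamples in [-10, 10]: {-2, -1, 0}.

Counting them gives 3 values.

Answer: 3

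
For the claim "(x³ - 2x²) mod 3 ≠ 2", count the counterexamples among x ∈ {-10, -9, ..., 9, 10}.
Counterexamples in [-10, 10]: {-8, -5, -2, 1, 4, 7, 10}.

Counting them gives 7 values.

Answer: 7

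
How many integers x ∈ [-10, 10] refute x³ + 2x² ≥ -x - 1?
Counterexamples in [-10, 10]: {-10, -9, -8, -7, -6, -5, -4, -3, -2}.

Counting them gives 9 values.

Answer: 9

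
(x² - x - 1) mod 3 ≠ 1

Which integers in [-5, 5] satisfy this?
Holds for: {-5, -3, -2, 0, 1, 3, 4}
Fails for: {-4, -1, 2, 5}

Answer: {-5, -3, -2, 0, 1, 3, 4}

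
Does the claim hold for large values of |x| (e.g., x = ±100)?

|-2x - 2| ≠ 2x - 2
x = 100: LHS = |-2·100 - 2| = |-202| = 202, RHS = 2·100 - 2 = 198; 202 ≠ 198 — holds
x = -100: LHS = |-2·(-100) - 2| = |198| = 198, RHS = 2·(-100) - 2 = -202; 198 ≠ -202 — holds

Answer: Yes, holds for both x = 100 and x = -100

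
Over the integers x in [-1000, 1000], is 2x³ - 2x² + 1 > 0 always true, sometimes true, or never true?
Holds at x = 0: LHS = 2·0³ - 2·0² + 1 = 1; 1 > 0 — holds
Fails at x = -1: LHS = 2·(-1)³ - 2·(-1)² + 1 = -3; -3 > 0 — FAILS
It is satisfied by some integers in the range but not all.

Answer: Sometimes true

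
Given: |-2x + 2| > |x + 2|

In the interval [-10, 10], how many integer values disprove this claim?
Counterexamples in [-10, 10]: {0, 1, 2, 3, 4}.

Counting them gives 5 values.

Answer: 5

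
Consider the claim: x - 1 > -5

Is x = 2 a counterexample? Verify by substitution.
Substitute x = 2 into the relation:
x = 2: LHS = 2 - 1 = 1; 1 > -5 — holds

The claim holds here, so x = 2 is not a counterexample. (A counterexample exists elsewhere, e.g. x = -4.)

Answer: No, x = 2 is not a counterexample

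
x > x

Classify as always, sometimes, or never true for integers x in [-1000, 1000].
Over all integers in [-1000, 1000], LHS − RHS is largest at x = 0, where it equals 0:
x = 0: 0 > 0 — FAILS
At the ends of the range:
x = -1000: -1000 > -1000 — FAILS
x = 1000: 1000 > 1000 — FAILS
Hence LHS − RHS is never positive, i.e. LHS ≤ RHS throughout, so the claimed relation (>) fails for every integer in [-1000, 1000].

No integer in the range satisfies it.

Answer: Never true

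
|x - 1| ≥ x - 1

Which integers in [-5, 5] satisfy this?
Over all integers in [-5, 5], LHS − RHS is smallest at x = 1, where it equals 0:
x = 1: LHS = |1 - 1| = |0| = 0, RHS = 1 - 1 = 0; 0 ≥ 0 — holds
At the ends of the range:
x = -5: LHS = |(-5) - 1| = |-6| = 6, RHS = (-5) - 1 = -6; 6 ≥ -6 — holds
x = 5: LHS = |5 - 1| = |4| = 4, RHS = 5 - 1 = 4; 4 ≥ 4 — holds
Hence LHS − RHS is never negative, i.e. LHS ≥ RHS throughout, so the relation holds for every integer in [-5, 5].

Answer: All integers in [-5, 5]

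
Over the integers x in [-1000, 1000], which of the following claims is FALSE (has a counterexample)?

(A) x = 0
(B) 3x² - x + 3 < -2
(A) x = 1: 1 = 0 — FAILS
(B) x = 0: LHS = 3·0² - 0 + 3 = 3; 3 < -2 — FAILS

Answer: Both A and B are false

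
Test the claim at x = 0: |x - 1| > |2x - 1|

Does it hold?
x = 0: LHS = |0 - 1| = |-1| = 1, RHS = |2·0 - 1| = |-1| = 1; 1 > 1 — FAILS

The relation fails at x = 0, so x = 0 is a counterexample.

Answer: No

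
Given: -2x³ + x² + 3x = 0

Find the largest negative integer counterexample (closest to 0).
Testing negative integers from -1 downward:
x = -1: LHS = -2·(-1)³ + (-1)² + 3·(-1) = 0; 0 = 0 — holds
x = -2: LHS = -2·(-2)³ + (-2)² + 3·(-2) = 14; 14 = 0 — FAILS  ← closest negative counterexample to 0

Answer: x = -2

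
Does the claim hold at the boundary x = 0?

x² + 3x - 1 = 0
x = 0: LHS = 0² + 3·0 - 1 = -1; -1 = 0 — FAILS

The relation fails at x = 0, so x = 0 is a counterexample.

Answer: No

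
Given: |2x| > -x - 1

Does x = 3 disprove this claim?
Substitute x = 3 into the relation:
x = 3: LHS = |2·3| = |6| = 6, RHS = -3 - 1 = -4; 6 > -4 — holds

The relation holds at x = 3, so it is not a counterexample.

Answer: No, x = 3 is not a counterexample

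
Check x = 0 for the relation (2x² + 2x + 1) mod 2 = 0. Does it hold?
x = 0: LHS = (2·0² + 2·0 + 1) mod 2 = 1 mod 2 = 1; 1 = 0 — FAILS

The relation fails at x = 0, so x = 0 is a counterexample.

Answer: No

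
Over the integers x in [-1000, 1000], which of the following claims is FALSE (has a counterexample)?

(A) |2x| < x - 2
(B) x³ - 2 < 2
(A) x = 0: LHS = |2·0| = |0| = 0, RHS = 0 - 2 = -2; 0 < -2 — FAILS
(B) x = 2: LHS = 2³ - 2 = 6; 6 < 2 — FAILS

Answer: Both A and B are false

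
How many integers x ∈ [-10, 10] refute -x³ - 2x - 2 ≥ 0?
Counterexamples in [-10, 10]: {0, 1, 2, 3, 4, 5, 6, 7, 8, 9, 10}.

Counting them gives 11 values.

Answer: 11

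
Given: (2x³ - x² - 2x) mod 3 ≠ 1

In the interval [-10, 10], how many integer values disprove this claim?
For a polynomial with integer coefficients, its value mod 3 depends only on x mod 3, so it suffices to check one representative of each residue class, x = 0, 1, 2:
x = 0: LHS = (2·0³ - 0² - 2·0) mod 3 = 0 mod 3 = 0; 0 ≠ 1 — holds
x = 1: LHS = (2·1³ - 1² - 2·1) mod 3 = (-1) mod 3 = 2; 2 ≠ 1 — holds
x = 2: LHS = (2·2³ - 2² - 2·2) mod 3 = 8 mod 3 = 2; 2 ≠ 1 — holds
The relation holds in every residue class, so the relation holds for every integer in [-10, 10].

No counterexample appears in that range.

Answer: 0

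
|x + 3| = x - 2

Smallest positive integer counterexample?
Testing positive integers:
x = 1: LHS = |1 + 3| = |4| = 4, RHS = 1 - 2 = -1; 4 = -1 — FAILS  ← smallest positive counterexample

Answer: x = 1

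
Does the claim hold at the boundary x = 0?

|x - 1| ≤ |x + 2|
x = 0: LHS = |0 - 1| = |-1| = 1, RHS = |0 + 2| = |2| = 2; 1 ≤ 2 — holds

The relation is satisfied at x = 0.

Answer: Yes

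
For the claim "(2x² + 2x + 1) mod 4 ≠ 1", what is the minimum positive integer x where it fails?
Testing positive integers:
x = 1: LHS = (2·1² + 2·1 + 1) mod 4 = 5 mod 4 = 1; 1 ≠ 1 — FAILS  ← smallest positive counterexample

Answer: x = 1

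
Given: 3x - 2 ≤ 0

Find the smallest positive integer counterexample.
Testing positive integers:
x = 1: LHS = 3·1 - 2 = 1; 1 ≤ 0 — FAILS  ← smallest positive counterexample

Answer: x = 1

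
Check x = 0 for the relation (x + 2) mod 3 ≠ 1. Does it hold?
x = 0: LHS = (0 + 2) mod 3 = 2 mod 3 = 2; 2 ≠ 1 — holds

The relation is satisfied at x = 0.

Answer: Yes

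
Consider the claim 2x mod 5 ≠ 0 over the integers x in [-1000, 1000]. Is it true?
The claim fails at x = 0:
x = 0: LHS = (2·0) mod 5 = 0 mod 5 = 0; 0 ≠ 0 — FAILS

Because a single integer refutes it, the statement is false.

Answer: False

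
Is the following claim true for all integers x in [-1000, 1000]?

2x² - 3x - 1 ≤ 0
The claim fails at x = -1:
x = -1: LHS = 2·(-1)² - 3·(-1) - 1 = 4; 4 ≤ 0 — FAILS

Because a single integer refutes it, the statement is false.

Answer: False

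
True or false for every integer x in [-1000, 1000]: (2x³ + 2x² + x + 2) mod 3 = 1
The claim fails at x = 0:
x = 0: LHS = (2·0³ + 2·0² + 0 + 2) mod 3 = 2 mod 3 = 2; 2 = 1 — FAILS

Because a single integer refutes it, the statement is false.

Answer: False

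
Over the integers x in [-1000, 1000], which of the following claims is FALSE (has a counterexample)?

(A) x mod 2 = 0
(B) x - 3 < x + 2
(A) x = 1: LHS = 1 mod 2 = 1; 1 = 0 — FAILS

(B) Over all integers in [-1000, 1000], LHS − RHS is largest at x = 0, where it equals -5:
x = 0: LHS = 0 - 3 = -3, RHS = 0 + 2 = 2; -3 < 2 — holds
At the ends of the range:
x = -1000: LHS = (-1000) - 3 = -1003, RHS = (-1000) + 2 = -998; -1003 < -998 — holds
x = 1000: LHS = 1000 - 3 = 997, RHS = 1000 + 2 = 1002; 997 < 1002 — holds
Hence LHS − RHS is never zero or positive, i.e. LHS < RHS throughout, so the relation holds for every integer in [-1000, 1000].

Only (A) has a counterexample.

Answer: A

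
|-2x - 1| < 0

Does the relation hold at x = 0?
x = 0: LHS = |-2·0 - 1| = |-1| = 1; 1 < 0 — FAILS

The relation fails at x = 0, so x = 0 is a counterexample.

Answer: No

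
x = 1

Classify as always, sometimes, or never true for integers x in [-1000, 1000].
Holds at x = 1: 1 = 1 — holds
Fails at x = 0: 0 = 1 — FAILS
It is satisfied by some integers in the range but not all.

Answer: Sometimes true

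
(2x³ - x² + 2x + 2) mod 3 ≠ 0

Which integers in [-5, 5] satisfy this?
Holds for: {-5, -3, -2, 0, 1, 3, 4}
Fails for: {-4, -1, 2, 5}

Answer: {-5, -3, -2, 0, 1, 3, 4}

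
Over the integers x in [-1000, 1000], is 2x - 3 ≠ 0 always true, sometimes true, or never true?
Track d = LHS − RHS over the integers in [-1000, 1000]. Equality would need d = 0, but d changes sign only between consecutive integers, jumping over 0:
x = 1: LHS = 2·1 - 3 = -1; -1 ≠ 0 — holds  (d = -1)
x = 2: LHS = 2·2 - 3 = 1; 1 ≠ 0 — holds  (d = 1)
Away from these crossings d keeps a constant sign, and checking every integer in [-1000, 1000] confirms d ≠ 0 throughout. Hence the two sides are never equal, so the relation holds for every integer in [-1000, 1000].

No counterexample exists.

Answer: Always true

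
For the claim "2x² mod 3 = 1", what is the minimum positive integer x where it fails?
Testing positive integers:
x = 1: LHS = (2·1²) mod 3 = 2 mod 3 = 2; 2 = 1 — FAILS  ← smallest positive counterexample

Answer: x = 1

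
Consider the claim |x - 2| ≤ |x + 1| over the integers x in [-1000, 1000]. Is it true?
The claim fails at x = 0:
x = 0: LHS = |0 - 2| = |-2| = 2, RHS = |0 + 1| = |1| = 1; 2 ≤ 1 — FAILS

Because a single integer refutes it, the statement is false.

Answer: False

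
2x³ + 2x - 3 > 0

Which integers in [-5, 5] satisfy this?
Holds for: {1, 2, 3, 4, 5}
Fails for: {-5, -4, -3, -2, -1, 0}

Answer: {1, 2, 3, 4, 5}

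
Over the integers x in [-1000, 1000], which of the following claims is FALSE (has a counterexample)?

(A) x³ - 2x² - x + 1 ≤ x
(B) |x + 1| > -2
(A) x = 0: LHS = 0³ - 2·0² - 0 + 1 = 1; 1 ≤ 0 — FAILS

(B) An absolute value is never negative, so the left side is ≥ 0 for every x, while the right side is -2. Tightest case in [-1000, 1000] is x = -1:
x = -1: LHS = |(-1) + 1| = |0| = 0; 0 > -2 — holds
Hence LHS − RHS is never zero or negative, i.e. LHS > RHS throughout, so the relation holds for every integer in [-1000, 1000].

Only (A) has a counterexample.

Answer: A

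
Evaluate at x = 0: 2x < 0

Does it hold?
x = 0: LHS = 2·0 = 0; 0 < 0 — FAILS

The relation fails at x = 0, so x = 0 is a counterexample.

Answer: No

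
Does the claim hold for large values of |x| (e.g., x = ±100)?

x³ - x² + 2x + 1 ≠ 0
x = 100: LHS = 100³ - 100² + 2·100 + 1 = 990201; 990201 ≠ 0 — holds
x = -100: LHS = (-100)³ - (-100)² + 2·(-100) + 1 = -1010199; -1010199 ≠ 0 — holds

Answer: Yes, holds for both x = 100 and x = -100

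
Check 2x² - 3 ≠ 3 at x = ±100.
x = 100: LHS = 2·100² - 3 = 19997; 19997 ≠ 3 — holds
x = -100: LHS = 2·(-100)² - 3 = 19997; 19997 ≠ 3 — holds

Answer: Yes, holds for both x = 100 and x = -100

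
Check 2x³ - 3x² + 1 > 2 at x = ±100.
x = 100: LHS = 2·100³ - 3·100² + 1 = 1970001; 1970001 > 2 — holds
x = -100: LHS = 2·(-100)³ - 3·(-100)² + 1 = -2029999; -2029999 > 2 — FAILS

Answer: Partially: holds for x = 100, fails for x = -100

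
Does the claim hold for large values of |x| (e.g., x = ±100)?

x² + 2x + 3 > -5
x = 100: LHS = 100² + 2·100 + 3 = 10203; 10203 > -5 — holds
x = -100: LHS = (-100)² + 2·(-100) + 3 = 9803; 9803 > -5 — holds

Answer: Yes, holds for both x = 100 and x = -100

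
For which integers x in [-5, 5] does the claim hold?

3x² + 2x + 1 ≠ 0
Over all integers in [-5, 5], LHS − RHS is always positive; it is smallest at x = 0, where it equals 1:
x = 0: LHS = 3·0² + 2·0 + 1 = 1; 1 ≠ 0 — holds
At the ends of the range:
x = -5: LHS = 3·(-5)² + 2·(-5) + 1 = 66; 66 ≠ 0 — holds
x = 5: LHS = 3·5² + 2·5 + 1 = 86; 86 ≠ 0 — holds
Hence LHS − RHS is never 0, i.e. the two sides are never equal, so the relation holds for every integer in [-5, 5].

Answer: All integers in [-5, 5]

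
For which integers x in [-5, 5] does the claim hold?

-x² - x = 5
Over all integers in [-5, 5], LHS − RHS is always negative; it is closest to 0 at x = 0, where it equals -5:
x = 0: LHS = -0² - 0 = 0; 0 = 5 — FAILS
At the ends of the range:
x = -5: LHS = -(-5)² - (-5) = -20; -20 = 5 — FAILS
x = 5: LHS = -5² - 5 = -30; -30 = 5 — FAILS
Hence LHS − RHS is never 0, i.e. the two sides are never equal, so the claimed relation (=) fails for every integer in [-5, 5].

Answer: None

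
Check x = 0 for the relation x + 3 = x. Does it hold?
x = 0: LHS = 0 + 3 = 3; 3 = 0 — FAILS

The relation fails at x = 0, so x = 0 is a counterexample.

Answer: No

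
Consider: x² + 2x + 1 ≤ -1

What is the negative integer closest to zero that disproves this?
Testing negative integers from -1 downward:
x = -1: LHS = (-1)² + 2·(-1) + 1 = 0; 0 ≤ -1 — FAILS  ← closest negative counterexample to 0

Answer: x = -1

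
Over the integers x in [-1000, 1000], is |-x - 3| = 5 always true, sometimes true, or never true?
Holds at x = 2: LHS = |-2 - 3| = |-5| = 5; 5 = 5 — holds
Fails at x = 0: LHS = |-0 - 3| = |-3| = 3; 3 = 5 — FAILS
It is satisfied by some integers in the range but not all.

Answer: Sometimes true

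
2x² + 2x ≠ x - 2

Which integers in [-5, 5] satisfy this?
Over all integers in [-5, 5], LHS − RHS is always positive; it is smallest at x = 0, where it equals 2:
x = 0: LHS = 2·0² + 2·0 = 0, RHS = 0 - 2 = -2; 0 ≠ -2 — holds
At the ends of the range:
x = -5: LHS = 2·(-5)² + 2·(-5) = 40, RHS = (-5) - 2 = -7; 40 ≠ -7 — holds
x = 5: LHS = 2·5² + 2·5 = 60, RHS = 5 - 2 = 3; 60 ≠ 3 — holds
Hence LHS − RHS is never 0, i.e. the two sides are never equal, so the relation holds for every integer in [-5, 5].

Answer: All integers in [-5, 5]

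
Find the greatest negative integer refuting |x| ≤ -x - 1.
Testing negative integers from -1 downward:
x = -1: LHS = |-1| = 1, RHS = -(-1) - 1 = 0; 1 ≤ 0 — FAILS  ← closest negative counterexample to 0

Answer: x = -1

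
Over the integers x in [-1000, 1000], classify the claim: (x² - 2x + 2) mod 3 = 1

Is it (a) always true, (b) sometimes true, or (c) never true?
Holds at x = 1: LHS = (1² - 2·1 + 2) mod 3 = 1 mod 3 = 1; 1 = 1 — holds
Fails at x = 0: LHS = (0² - 2·0 + 2) mod 3 = 2 mod 3 = 2; 2 = 1 — FAILS
It is satisfied by some integers in the range but not all.

Answer: Sometimes true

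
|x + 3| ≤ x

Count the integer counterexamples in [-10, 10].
Counterexamples in [-10, 10]: {-10, -9, -8, -7, -6, -5, -4, -3, -2, -1, 0, 1, 2, 3, 4, 5, 6, 7, 8, 9, 10}.

Counting them gives 21 values.

Answer: 21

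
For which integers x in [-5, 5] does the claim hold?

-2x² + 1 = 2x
Track d = LHS − RHS over the integers in [-5, 5]. Equality would need d = 0, but d changes sign only between consecutive integers, jumping over 0:
x = -2: LHS = -2·(-2)² + 1 = -7, RHS = 2·(-2) = -4; -7 = -4 — FAILS  (d = -3)
x = -1: LHS = -2·(-1)² + 1 = -1, RHS = 2·(-1) = -2; -1 = -2 — FAILS  (d = 1)
x = 0: LHS = -2·0² + 1 = 1, RHS = 2·0 = 0; 1 = 0 — FAILS  (d = 1)
x = 1: LHS = -2·1² + 1 = -1, RHS = 2·1 = 2; -1 = 2 — FAILS  (d = -3)
Away from these crossings d keeps a constant sign, and checking every integer in [-5, 5] confirms d ≠ 0 throughout. Hence the two sides are never equal, so the claimed relation (=) fails for every integer in [-5, 5].

Answer: None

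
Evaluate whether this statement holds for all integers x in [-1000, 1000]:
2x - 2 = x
The claim fails at x = 0:
x = 0: LHS = 2·0 - 2 = -2; -2 = 0 — FAILS

Because a single integer refutes it, the statement is false.

Answer: False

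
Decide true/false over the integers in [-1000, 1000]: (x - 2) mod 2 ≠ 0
The claim fails at x = 0:
x = 0: LHS = (0 - 2) mod 2 = (-2) mod 2 = 0; 0 ≠ 0 — FAILS

Because a single integer refutes it, the statement is false.

Answer: False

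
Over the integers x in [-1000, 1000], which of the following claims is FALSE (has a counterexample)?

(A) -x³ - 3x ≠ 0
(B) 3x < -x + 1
(A) x = 0: LHS = -0³ - 3·0 = 0; 0 ≠ 0 — FAILS
(B) x = 1: LHS = 3·1 = 3, RHS = -1 + 1 = 0; 3 < 0 — FAILS

Answer: Both A and B are false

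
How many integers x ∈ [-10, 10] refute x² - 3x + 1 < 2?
Counterexamples in [-10, 10]: {-10, -9, -8, -7, -6, -5, -4, -3, -2, -1, 4, 5, 6, 7, 8, 9, 10}.

Counting them gives 17 values.

Answer: 17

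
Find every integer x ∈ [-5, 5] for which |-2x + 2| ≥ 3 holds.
Holds for: {-5, -4, -3, -2, -1, 3, 4, 5}
Fails for: {0, 1, 2}

Answer: {-5, -4, -3, -2, -1, 3, 4, 5}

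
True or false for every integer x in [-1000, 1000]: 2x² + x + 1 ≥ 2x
Over all integers in [-1000, 1000], LHS − RHS is smallest at x = 0, where it equals 1:
x = 0: LHS = 2·0² + 0 + 1 = 1, RHS = 2·0 = 0; 1 ≥ 0 — holds
At the ends of the range:
x = -1000: LHS = 2·(-1000)² + (-1000) + 1 = 1999001, RHS = 2·(-1000) = -2000; 1999001 ≥ -2000 — holds
x = 1000: LHS = 2·1000² + 1000 + 1 = 2001001, RHS = 2·1000 = 2000; 2001001 ≥ 2000 — holds
Hence LHS − RHS is never negative, i.e. LHS ≥ RHS throughout, so the relation holds for every integer in [-1000, 1000].

No counterexample exists.

Answer: True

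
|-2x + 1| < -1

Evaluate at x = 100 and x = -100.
x = 100: LHS = |-2·100 + 1| = |-199| = 199; 199 < -1 — FAILS
x = -100: LHS = |-2·(-100) + 1| = |201| = 201; 201 < -1 — FAILS

Answer: No, fails for both x = 100 and x = -100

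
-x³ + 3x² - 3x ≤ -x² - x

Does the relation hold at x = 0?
x = 0: LHS = -0³ + 3·0² - 3·0 = 0, RHS = -0² - 0 = 0; 0 ≤ 0 — holds

The relation is satisfied at x = 0.

Answer: Yes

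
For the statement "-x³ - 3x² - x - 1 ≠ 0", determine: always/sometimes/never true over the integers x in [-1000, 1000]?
Track d = LHS − RHS over the integers in [-1000, 1000]. Equality would need d = 0, but d changes sign only between consecutive integers, jumping over 0:
x = -3: LHS = -(-3)³ - 3·(-3)² - (-3) - 1 = 2; 2 ≠ 0 — holds  (d = 2)
x = -2: LHS = -(-2)³ - 3·(-2)² - (-2) - 1 = -3; -3 ≠ 0 — holds  (d = -3)
Away from these crossings d keeps a constant sign, and checking every integer in [-1000, 1000] confirms d ≠ 0 throughout. Hence the two sides are never equal, so the relation holds for every integer in [-1000, 1000].

No counterexample exists.

Answer: Always true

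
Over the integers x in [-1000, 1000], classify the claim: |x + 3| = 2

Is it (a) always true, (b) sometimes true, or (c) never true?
Holds at x = -1: LHS = |(-1) + 3| = |2| = 2; 2 = 2 — holds
Fails at x = 0: LHS = |0 + 3| = |3| = 3; 3 = 2 — FAILS
It is satisfied by some integers in the range but not all.

Answer: Sometimes true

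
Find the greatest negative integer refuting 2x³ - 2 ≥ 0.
Testing negative integers from -1 downward:
x = -1: LHS = 2·(-1)³ - 2 = -4; -4 ≥ 0 — FAILS  ← closest negative counterexample to 0

Answer: x = -1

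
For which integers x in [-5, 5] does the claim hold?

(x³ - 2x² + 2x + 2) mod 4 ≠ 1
Holds for: {-4, -3, -2, 0, 1, 2, 4, 5}
Fails for: {-5, -1, 3}

Answer: {-4, -3, -2, 0, 1, 2, 4, 5}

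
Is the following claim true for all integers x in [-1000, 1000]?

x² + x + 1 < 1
The claim fails at x = 0:
x = 0: LHS = 0² + 0 + 1 = 1; 1 < 1 — FAILS

Because a single integer refutes it, the statement is false.

Answer: False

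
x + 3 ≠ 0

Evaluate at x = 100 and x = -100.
x = 100: LHS = 100 + 3 = 103; 103 ≠ 0 — holds
x = -100: LHS = (-100) + 3 = -97; -97 ≠ 0 — holds

Answer: Yes, holds for both x = 100 and x = -100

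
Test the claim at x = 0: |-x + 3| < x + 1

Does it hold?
x = 0: LHS = |-0 + 3| = |3| = 3, RHS = 0 + 1 = 1; 3 < 1 — FAILS

The relation fails at x = 0, so x = 0 is a counterexample.

Answer: No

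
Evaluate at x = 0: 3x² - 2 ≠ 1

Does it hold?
x = 0: LHS = 3·0² - 2 = -2; -2 ≠ 1 — holds

The relation is satisfied at x = 0.

Answer: Yes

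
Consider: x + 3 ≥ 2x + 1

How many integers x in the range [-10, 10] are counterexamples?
Counterexamples in [-10, 10]: {3, 4, 5, 6, 7, 8, 9, 10}.

Counting them gives 8 values.

Answer: 8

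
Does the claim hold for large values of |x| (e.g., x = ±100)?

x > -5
x = 100: 100 > -5 — holds
x = -100: -100 > -5 — FAILS

Answer: Partially: holds for x = 100, fails for x = -100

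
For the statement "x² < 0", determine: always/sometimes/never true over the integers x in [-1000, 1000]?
Over all integers in [-1000, 1000], LHS − RHS is smallest at x = 0, where it equals 0:
x = 0: LHS = 0² = 0; 0 < 0 — FAILS
At the ends of the range:
x = -1000: LHS = (-1000)² = 1000000; 1000000 < 0 — FAILS
x = 1000: LHS = 1000² = 1000000; 1000000 < 0 — FAILS
Hence LHS − RHS is never negative, i.e. LHS ≥ RHS throughout, so the claimed relation (<) fails for every integer in [-1000, 1000].

No integer in the range satisfies it.

Answer: Never true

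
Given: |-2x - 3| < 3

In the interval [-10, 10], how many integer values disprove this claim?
Counterexamples in [-10, 10]: {-10, -9, -8, -7, -6, -5, -4, -3, 0, 1, 2, 3, 4, 5, 6, 7, 8, 9, 10}.

Counting them gives 19 values.

Answer: 19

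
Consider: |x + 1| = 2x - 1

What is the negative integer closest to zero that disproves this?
Testing negative integers from -1 downward:
x = -1: LHS = |(-1) + 1| = |0| = 0, RHS = 2·(-1) - 1 = -3; 0 = -3 — FAILS  ← closest negative counterexample to 0

Answer: x = -1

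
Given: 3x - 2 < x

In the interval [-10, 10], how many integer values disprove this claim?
Counterexamples in [-10, 10]: {1, 2, 3, 4, 5, 6, 7, 8, 9, 10}.

Counting them gives 10 values.

Answer: 10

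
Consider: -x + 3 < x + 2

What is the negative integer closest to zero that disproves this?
Testing negative integers from -1 downward:
x = -1: LHS = -(-1) + 3 = 4, RHS = (-1) + 2 = 1; 4 < 1 — FAILS  ← closest negative counterexample to 0

Answer: x = -1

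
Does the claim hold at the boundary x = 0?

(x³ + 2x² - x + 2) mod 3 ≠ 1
x = 0: LHS = (0³ + 2·0² - 0 + 2) mod 3 = 2 mod 3 = 2; 2 ≠ 1 — holds

The relation is satisfied at x = 0.

Answer: Yes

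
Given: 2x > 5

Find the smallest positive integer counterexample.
Testing positive integers:
x = 1: LHS = 2·1 = 2; 2 > 5 — FAILS  ← smallest positive counterexample

Answer: x = 1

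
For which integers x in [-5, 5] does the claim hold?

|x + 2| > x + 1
Over all integers in [-5, 5], LHS − RHS is smallest at x = 0, where it equals 1:
x = 0: LHS = |0 + 2| = |2| = 2, RHS = 0 + 1 = 1; 2 > 1 — holds
At the ends of the range:
x = -5: LHS = |(-5) + 2| = |-3| = 3, RHS = (-5) + 1 = -4; 3 > -4 — holds
x = 5: LHS = |5 + 2| = |7| = 7, RHS = 5 + 1 = 6; 7 > 6 — holds
Hence LHS − RHS is never zero or negative, i.e. LHS > RHS throughout, so the relation holds for every integer in [-5, 5].

Answer: All integers in [-5, 5]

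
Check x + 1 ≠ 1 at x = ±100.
x = 100: LHS = 100 + 1 = 101; 101 ≠ 1 — holds
x = -100: LHS = (-100) + 1 = -99; -99 ≠ 1 — holds

Answer: Yes, holds for both x = 100 and x = -100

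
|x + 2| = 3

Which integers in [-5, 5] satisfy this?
Holds for: {-5, 1}
Fails for: {-4, -3, -2, -1, 0, 2, 3, 4, 5}

Answer: {-5, 1}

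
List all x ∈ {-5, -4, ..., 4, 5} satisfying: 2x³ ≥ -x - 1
Holds for: {0, 1, 2, 3, 4, 5}
Fails for: {-5, -4, -3, -2, -1}

Answer: {0, 1, 2, 3, 4, 5}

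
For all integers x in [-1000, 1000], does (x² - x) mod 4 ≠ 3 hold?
For a polynomial with integer coefficients, its value mod 4 depends only on x mod 4, so it suffices to check one representative of each residue class, x = 0, 1, 2, 3:
x = 0: LHS = (0² - 0) mod 4 = 0 mod 4 = 0; 0 ≠ 3 — holds
x = 1: LHS = (1² - 1) mod 4 = 0 mod 4 = 0; 0 ≠ 3 — holds
x = 2: LHS = (2² - 2) mod 4 = 2 mod 4 = 2; 2 ≠ 3 — holds
x = 3: LHS = (3² - 3) mod 4 = 6 mod 4 = 2; 2 ≠ 3 — holds
The relation holds in every residue class, so the relation holds for every integer in [-1000, 1000].

No counterexample exists.

Answer: True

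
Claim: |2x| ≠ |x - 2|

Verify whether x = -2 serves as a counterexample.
Substitute x = -2 into the relation:
x = -2: LHS = |2·(-2)| = |-4| = 4, RHS = |(-2) - 2| = |-4| = 4; 4 ≠ 4 — FAILS

Since the claim fails at x = -2, this value is a counterexample.

Answer: Yes, x = -2 is a counterexample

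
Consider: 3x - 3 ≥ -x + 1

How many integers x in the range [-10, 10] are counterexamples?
Counterexamples in [-10, 10]: {-10, -9, -8, -7, -6, -5, -4, -3, -2, -1, 0}.

Counting them gives 11 values.

Answer: 11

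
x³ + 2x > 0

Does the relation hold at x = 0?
x = 0: LHS = 0³ + 2·0 = 0; 0 > 0 — FAILS

The relation fails at x = 0, so x = 0 is a counterexample.

Answer: No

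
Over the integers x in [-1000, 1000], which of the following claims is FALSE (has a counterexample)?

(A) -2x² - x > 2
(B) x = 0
(A) x = 0: LHS = -2·0² - 0 = 0; 0 > 2 — FAILS
(B) x = 1: 1 = 0 — FAILS

Answer: Both A and B are false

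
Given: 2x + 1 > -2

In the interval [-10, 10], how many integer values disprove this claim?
Counterexamples in [-10, 10]: {-10, -9, -8, -7, -6, -5, -4, -3, -2}.

Counting them gives 9 values.

Answer: 9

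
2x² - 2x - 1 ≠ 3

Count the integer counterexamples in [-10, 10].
Counterexamples in [-10, 10]: {-1, 2}.

Counting them gives 2 values.

Answer: 2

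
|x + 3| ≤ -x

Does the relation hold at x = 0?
x = 0: LHS = |0 + 3| = |3| = 3, RHS = -0 = 0; 3 ≤ 0 — FAILS

The relation fails at x = 0, so x = 0 is a counterexample.

Answer: No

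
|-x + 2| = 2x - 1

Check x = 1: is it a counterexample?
Substitute x = 1 into the relation:
x = 1: LHS = |-1 + 2| = |1| = 1, RHS = 2·1 - 1 = 1; 1 = 1 — holds

The claim holds here, so x = 1 is not a counterexample. (A counterexample exists elsewhere, e.g. x = 0.)

Answer: No, x = 1 is not a counterexample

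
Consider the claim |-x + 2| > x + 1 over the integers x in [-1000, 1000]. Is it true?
The claim fails at x = 1:
x = 1: LHS = |-1 + 2| = |1| = 1, RHS = 1 + 1 = 2; 1 > 2 — FAILS

Because a single integer refutes it, the statement is false.

Answer: False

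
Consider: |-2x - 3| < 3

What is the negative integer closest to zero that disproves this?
Testing negative integers from -1 downward:
x = -1: LHS = |-2·(-1) - 3| = |-1| = 1; 1 < 3 — holds
x = -2: LHS = |-2·(-2) - 3| = |1| = 1; 1 < 3 — holds
x = -3: LHS = |-2·(-3) - 3| = |3| = 3; 3 < 3 — FAILS  ← closest negative counterexample to 0

Answer: x = -3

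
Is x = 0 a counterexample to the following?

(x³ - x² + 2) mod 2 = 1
Substitute x = 0 into the relation:
x = 0: LHS = (0³ - 0² + 2) mod 2 = 2 mod 2 = 0; 0 = 1 — FAILS

Since the claim fails at x = 0, this value is a counterexample.

Answer: Yes, x = 0 is a counterexample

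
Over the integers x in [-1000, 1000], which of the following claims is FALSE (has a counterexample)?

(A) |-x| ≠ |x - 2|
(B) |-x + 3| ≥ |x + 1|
(A) x = 1: LHS = |-1| = 1, RHS = |1 - 2| = |-1| = 1; 1 ≠ 1 — FAILS
(B) x = 2: LHS = |-2 + 3| = |1| = 1, RHS = |2 + 1| = |3| = 3; 1 ≥ 3 — FAILS

Answer: Both A and B are false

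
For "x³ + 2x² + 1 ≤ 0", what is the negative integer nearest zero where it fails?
Testing negative integers from -1 downward:
x = -1: LHS = (-1)³ + 2·(-1)² + 1 = 2; 2 ≤ 0 — FAILS  ← closest negative counterexample to 0

Answer: x = -1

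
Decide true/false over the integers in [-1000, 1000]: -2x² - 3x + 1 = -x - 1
The claim fails at x = 0:
x = 0: LHS = -2·0² - 3·0 + 1 = 1, RHS = -0 - 1 = -1; 1 = -1 — FAILS

Because a single integer refutes it, the statement is false.

Answer: False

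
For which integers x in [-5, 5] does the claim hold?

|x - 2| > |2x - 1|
Holds for: {0}
Fails for: {-5, -4, -3, -2, -1, 1, 2, 3, 4, 5}

Answer: {0}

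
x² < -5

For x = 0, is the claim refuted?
Substitute x = 0 into the relation:
x = 0: LHS = 0² = 0; 0 < -5 — FAILS

Since the claim fails at x = 0, this value is a counterexample.

Answer: Yes, x = 0 is a counterexample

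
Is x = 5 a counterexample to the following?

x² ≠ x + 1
Substitute x = 5 into the relation:
x = 5: LHS = 5² = 25, RHS = 5 + 1 = 6; 25 ≠ 6 — holds

The relation holds at x = 5, so it is not a counterexample.

Answer: No, x = 5 is not a counterexample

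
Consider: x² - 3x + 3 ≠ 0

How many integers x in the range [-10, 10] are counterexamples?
Over all integers in [-10, 10], LHS − RHS is always positive; it is smallest at x = 1, where it equals 1:
x = 1: LHS = 1² - 3·1 + 3 = 1; 1 ≠ 0 — holds
At the ends of the range:
x = -10: LHS = (-10)² - 3·(-10) + 3 = 133; 133 ≠ 0 — holds
x = 10: LHS = 10² - 3·10 + 3 = 73; 73 ≠ 0 — holds
Hence LHS − RHS is never 0, i.e. the two sides are never equal, so the relation holds for every integer in [-10, 10].

No counterexample appears in that range.

Answer: 0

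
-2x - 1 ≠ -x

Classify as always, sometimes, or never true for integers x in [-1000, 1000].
Holds at x = 0: LHS = -2·0 - 1 = -1, RHS = -0 = 0; -1 ≠ 0 — holds
Fails at x = -1: LHS = -2·(-1) - 1 = 1, RHS = -(-1) = 1; 1 ≠ 1 — FAILS
It is satisfied by some integers in the range but not all.

Answer: Sometimes true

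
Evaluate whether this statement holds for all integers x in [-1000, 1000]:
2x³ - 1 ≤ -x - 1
The claim fails at x = 1:
x = 1: LHS = 2·1³ - 1 = 1, RHS = -1 - 1 = -2; 1 ≤ -2 — FAILS

Because a single integer refutes it, the statement is false.

Answer: False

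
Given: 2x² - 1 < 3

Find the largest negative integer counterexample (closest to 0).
Testing negative integers from -1 downward:
x = -1: LHS = 2·(-1)² - 1 = 1; 1 < 3 — holds
x = -2: LHS = 2·(-2)² - 1 = 7; 7 < 3 — FAILS  ← closest negative counterexample to 0

Answer: x = -2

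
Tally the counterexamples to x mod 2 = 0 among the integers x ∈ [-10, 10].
Counterexamples in [-10, 10]: {-9, -7, -5, -3, -1, 1, 3, 5, 7, 9}.

Counting them gives 10 values.

Answer: 10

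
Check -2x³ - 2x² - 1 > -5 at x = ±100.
x = 100: LHS = -2·100³ - 2·100² - 1 = -2020001; -2020001 > -5 — FAILS
x = -100: LHS = -2·(-100)³ - 2·(-100)² - 1 = 1979999; 1979999 > -5 — holds

Answer: Partially: fails for x = 100, holds for x = -100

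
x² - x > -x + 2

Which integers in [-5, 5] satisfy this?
Holds for: {-5, -4, -3, -2, 2, 3, 4, 5}
Fails for: {-1, 0, 1}

Answer: {-5, -4, -3, -2, 2, 3, 4, 5}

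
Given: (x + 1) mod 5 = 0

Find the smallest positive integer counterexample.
Testing positive integers:
x = 1: LHS = (1 + 1) mod 5 = 2 mod 5 = 2; 2 = 0 — FAILS  ← smallest positive counterexample

Answer: x = 1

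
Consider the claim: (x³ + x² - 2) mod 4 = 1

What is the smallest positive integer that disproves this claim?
Testing positive integers:
x = 1: LHS = (1³ + 1² - 2) mod 4 = 0 mod 4 = 0; 0 = 1 — FAILS  ← smallest positive counterexample

Answer: x = 1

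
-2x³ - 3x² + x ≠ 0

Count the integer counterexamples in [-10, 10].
Counterexamples in [-10, 10]: {0}.

Counting them gives 1 values.

Answer: 1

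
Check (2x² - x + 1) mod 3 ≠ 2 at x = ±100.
x = 100: LHS = (2·100² - 100 + 1) mod 3 = 19901 mod 3 = 2; 2 ≠ 2 — FAILS
x = -100: LHS = (2·(-100)² - (-100) + 1) mod 3 = 20101 mod 3 = 1; 1 ≠ 2 — holds

Answer: Partially: fails for x = 100, holds for x = -100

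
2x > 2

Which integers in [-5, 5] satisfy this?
Holds for: {2, 3, 4, 5}
Fails for: {-5, -4, -3, -2, -1, 0, 1}

Answer: {2, 3, 4, 5}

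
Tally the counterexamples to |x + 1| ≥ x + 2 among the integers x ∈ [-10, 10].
Counterexamples in [-10, 10]: {-1, 0, 1, 2, 3, 4, 5, 6, 7, 8, 9, 10}.

Counting them gives 12 values.

Answer: 12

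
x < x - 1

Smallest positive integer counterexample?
Testing positive integers:
x = 1: RHS = 1 - 1 = 0; 1 < 0 — FAILS  ← smallest positive counterexample

Answer: x = 1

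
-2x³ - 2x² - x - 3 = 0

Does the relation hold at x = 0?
x = 0: LHS = -2·0³ - 2·0² - 0 - 3 = -3; -3 = 0 — FAILS

The relation fails at x = 0, so x = 0 is a counterexample.

Answer: No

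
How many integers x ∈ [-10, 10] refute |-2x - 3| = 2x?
Counterexamples in [-10, 10]: {-10, -9, -8, -7, -6, -5, -4, -3, -2, -1, 0, 1, 2, 3, 4, 5, 6, 7, 8, 9, 10}.

Counting them gives 21 values.

Answer: 21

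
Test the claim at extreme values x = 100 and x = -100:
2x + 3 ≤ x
x = 100: LHS = 2·100 + 3 = 203; 203 ≤ 100 — FAILS
x = -100: LHS = 2·(-100) + 3 = -197; -197 ≤ -100 — holds

Answer: Partially: fails for x = 100, holds for x = -100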